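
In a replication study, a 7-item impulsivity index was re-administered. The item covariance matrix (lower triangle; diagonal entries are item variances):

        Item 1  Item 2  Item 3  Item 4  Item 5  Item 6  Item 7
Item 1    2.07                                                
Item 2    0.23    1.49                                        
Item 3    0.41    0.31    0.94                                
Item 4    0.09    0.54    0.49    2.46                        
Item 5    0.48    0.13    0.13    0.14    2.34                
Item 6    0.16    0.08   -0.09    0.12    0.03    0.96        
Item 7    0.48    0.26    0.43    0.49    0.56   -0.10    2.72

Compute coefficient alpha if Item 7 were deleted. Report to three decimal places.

coefficient alpha = 0.465

Remaining items: Item 1, Item 2, Item 3, Item 4, Item 5, Item 6 (k = 6).
Σσ²ᵢ = 2.07 + 1.49 + 0.94 + 2.46 + 2.34 + 0.96 = 10.26
σ²_total = 10.26 + 2 × 3.25 = 16.76
α (item deleted) = (6/5)·(1 − 10.26/16.76) = 0.465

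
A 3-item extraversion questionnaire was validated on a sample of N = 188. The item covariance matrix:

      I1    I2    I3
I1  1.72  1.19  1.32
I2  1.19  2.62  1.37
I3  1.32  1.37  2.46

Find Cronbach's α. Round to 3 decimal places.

α = 0.799

ΣVar(i) = 1.72 + 2.62 + 2.46 = 6.80
Sum of off-diagonal covariances = 3.88
Var(T) = 6.80 + 2 × 3.88 = 14.56
α = (k/(k−1))·(1 − ΣVar(i)/Var(T)) = (3/2)·(1 − 6.80/14.56) = 0.799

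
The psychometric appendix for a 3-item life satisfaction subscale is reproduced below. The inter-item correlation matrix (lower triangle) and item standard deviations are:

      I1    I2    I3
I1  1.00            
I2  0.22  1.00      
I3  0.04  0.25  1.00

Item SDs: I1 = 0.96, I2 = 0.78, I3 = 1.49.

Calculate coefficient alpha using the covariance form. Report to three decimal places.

α = 0.322

Σσ²ᵢ = 0.96² + 0.78² + 1.49² = 3.7501
Covariances σ_ij = r_ij · s_i · s_j:
  σ(I1,I2) = 0.22 × 0.96 × 0.78 = 0.1647
  σ(I1,I3) = 0.04 × 0.96 × 1.49 = 0.0572
  σ(I2,I3) = 0.25 × 0.78 × 1.49 = 0.2906
σ²_T = Σσ²ᵢ + 2·Σσ_ij = 3.7501 + 2 × 0.5125 = 4.7751
α = (3/2)·(1 − 3.7501/4.7751) = 0.322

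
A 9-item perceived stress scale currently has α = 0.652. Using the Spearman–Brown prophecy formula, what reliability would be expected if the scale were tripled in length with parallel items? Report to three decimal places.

predicted reliability = 0.849

Length factor m = 3
α' = m·α / (1 + (m−1)·α)
   = 3 × 0.652 / (1 + (3 − 1) × 0.652)
   = 1.9560 / 2.3040 = 0.849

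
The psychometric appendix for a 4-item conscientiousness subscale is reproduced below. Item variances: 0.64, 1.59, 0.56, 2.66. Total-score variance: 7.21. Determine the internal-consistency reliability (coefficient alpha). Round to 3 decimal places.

sum of item variances = 0.64 + 1.59 + 0.56 + 2.66 = 5.45
α = (k/(k−1))·(1 − sum of item variances/σ²_total) = (4/3)·(1 − 5.45/7.21) = 0.325

coefficient alpha = 0.325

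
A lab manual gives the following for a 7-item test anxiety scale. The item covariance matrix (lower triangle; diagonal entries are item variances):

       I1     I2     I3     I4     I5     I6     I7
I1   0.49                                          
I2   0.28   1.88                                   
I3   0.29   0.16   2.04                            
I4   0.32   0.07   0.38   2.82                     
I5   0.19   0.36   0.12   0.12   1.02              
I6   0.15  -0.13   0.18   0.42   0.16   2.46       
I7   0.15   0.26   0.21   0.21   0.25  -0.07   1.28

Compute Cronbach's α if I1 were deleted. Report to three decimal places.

Remaining items: I2, I3, I4, I5, I6, I7 (k = 6).
Σσᵢ² = 1.88 + 2.04 + 2.82 + 1.02 + 2.46 + 1.28 = 11.50
total variance = 11.50 + 2 × 2.70 = 16.90
α (item deleted) = (6/5)·(1 − 11.50/16.90) = 0.383

α = 0.383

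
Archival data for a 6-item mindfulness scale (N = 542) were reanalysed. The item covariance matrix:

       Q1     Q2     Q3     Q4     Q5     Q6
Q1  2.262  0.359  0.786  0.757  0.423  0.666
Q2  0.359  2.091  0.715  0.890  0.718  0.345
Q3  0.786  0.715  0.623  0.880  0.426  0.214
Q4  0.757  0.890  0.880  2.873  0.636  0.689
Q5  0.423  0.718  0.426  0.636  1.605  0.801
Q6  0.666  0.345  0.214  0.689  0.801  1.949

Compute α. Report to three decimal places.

α = 0.744

Σσᵢ² = 2.262 + 2.091 + 0.623 + 2.873 + 1.605 + 1.949 = 11.403
Sum of the distinct covariances = 9.305
σ²_T = 11.403 + 2 × 9.305 = 30.013
α = (k/(k−1))·(1 − Σσᵢ²/σ²_T) = (6/5)·(1 − 11.403/30.013) = 0.744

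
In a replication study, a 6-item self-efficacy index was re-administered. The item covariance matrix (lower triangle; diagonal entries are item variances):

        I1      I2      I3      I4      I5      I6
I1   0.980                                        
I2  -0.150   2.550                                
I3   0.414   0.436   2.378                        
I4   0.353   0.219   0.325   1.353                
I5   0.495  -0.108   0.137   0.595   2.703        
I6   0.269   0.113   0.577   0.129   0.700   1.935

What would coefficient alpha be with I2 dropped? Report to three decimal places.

coefficient alpha = 0.576

Remaining items: I1, I3, I4, I5, I6 (k = 5).
sum of item variances = 0.980 + 2.378 + 1.353 + 2.703 + 1.935 = 9.349
σ²_total = 9.349 + 2 × 3.994 = 17.337
α (item deleted) = (5/4)·(1 − 9.349/17.337) = 0.576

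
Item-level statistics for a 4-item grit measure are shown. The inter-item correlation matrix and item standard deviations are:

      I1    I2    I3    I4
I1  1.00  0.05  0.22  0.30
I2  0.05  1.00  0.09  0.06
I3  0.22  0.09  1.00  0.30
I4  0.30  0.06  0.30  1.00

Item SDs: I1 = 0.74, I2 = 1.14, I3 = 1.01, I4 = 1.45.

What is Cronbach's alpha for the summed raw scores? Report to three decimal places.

α = 0.427

Σσ²ᵢ = 0.74² + 1.14² + 1.01² + 1.45² = 4.9698
Covariances σ_ij = r_ij · s_i · s_j:
  σ(I1,I2) = 0.05 × 0.74 × 1.14 = 0.0422
  σ(I1,I3) = 0.22 × 0.74 × 1.01 = 0.1644
  σ(I1,I4) = 0.30 × 0.74 × 1.45 = 0.3219
  σ(I2,I3) = 0.09 × 1.14 × 1.01 = 0.1036
  σ(I2,I4) = 0.06 × 1.14 × 1.45 = 0.0992
  σ(I3,I4) = 0.30 × 1.01 × 1.45 = 0.4393
σ²_T = Σσ²ᵢ + 2·Σσ_ij = 4.9698 + 2 × 1.1706 = 7.3110
α = (4/3)·(1 − 4.9698/7.3110) = 0.427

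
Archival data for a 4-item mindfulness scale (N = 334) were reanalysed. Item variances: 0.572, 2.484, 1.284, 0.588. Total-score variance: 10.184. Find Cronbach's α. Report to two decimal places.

Cronbach's α = 0.69

Σσᵢ² = 0.572 + 2.484 + 1.284 + 0.588 = 4.928
α = (k/(k−1))·(1 − Σσᵢ²/σ²_T) = (4/3)·(1 − 4.928/10.184) = 0.69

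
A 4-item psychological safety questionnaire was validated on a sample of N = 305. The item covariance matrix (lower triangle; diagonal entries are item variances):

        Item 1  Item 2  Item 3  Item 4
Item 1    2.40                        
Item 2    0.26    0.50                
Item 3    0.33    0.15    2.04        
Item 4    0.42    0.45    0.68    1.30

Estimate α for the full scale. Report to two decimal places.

sum of item variances = 2.40 + 0.50 + 2.04 + 1.30 = 6.24
Σ_{i<j} σ_ij = 2.29
total variance = 6.24 + 2 × 2.29 = 10.82
α = (k/(k−1))·(1 − sum of item variances/total variance) = (4/3)·(1 − 6.24/10.82) = 0.56

α = 0.56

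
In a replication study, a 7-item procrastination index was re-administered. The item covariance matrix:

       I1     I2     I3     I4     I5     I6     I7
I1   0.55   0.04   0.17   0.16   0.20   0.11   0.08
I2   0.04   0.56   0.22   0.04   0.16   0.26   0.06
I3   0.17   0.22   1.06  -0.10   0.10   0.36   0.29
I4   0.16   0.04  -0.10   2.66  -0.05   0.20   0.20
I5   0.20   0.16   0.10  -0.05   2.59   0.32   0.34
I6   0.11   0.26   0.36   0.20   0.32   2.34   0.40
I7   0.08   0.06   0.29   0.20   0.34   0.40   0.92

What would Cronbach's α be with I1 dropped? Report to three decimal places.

Cronbach's α = 0.427

Remaining items: I2, I3, I4, I5, I6, I7 (k = 6).
Σσᵢ² = 0.56 + 1.06 + 2.66 + 2.59 + 2.34 + 0.92 = 10.13
σ²_T = 10.13 + 2 × 2.80 = 15.73
α (item deleted) = (6/5)·(1 − 10.13/15.73) = 0.427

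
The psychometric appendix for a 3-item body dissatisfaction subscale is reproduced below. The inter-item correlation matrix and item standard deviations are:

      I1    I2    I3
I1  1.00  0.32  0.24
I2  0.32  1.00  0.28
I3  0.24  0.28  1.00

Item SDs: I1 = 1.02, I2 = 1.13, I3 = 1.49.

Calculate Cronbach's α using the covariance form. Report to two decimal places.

Cronbach's α = 0.52

Σσ²ᵢ = 1.02² + 1.13² + 1.49² = 4.5374
Covariances σ_ij = r_ij · s_i · s_j:
  σ(I1,I2) = 0.32 × 1.02 × 1.13 = 0.3688
  σ(I1,I3) = 0.24 × 1.02 × 1.49 = 0.3648
  σ(I2,I3) = 0.28 × 1.13 × 1.49 = 0.4714
σ²_T = Σσ²ᵢ + 2·Σσ_ij = 4.5374 + 2 × 1.2050 = 6.9474
α = (3/2)·(1 − 4.5374/6.9474) = 0.52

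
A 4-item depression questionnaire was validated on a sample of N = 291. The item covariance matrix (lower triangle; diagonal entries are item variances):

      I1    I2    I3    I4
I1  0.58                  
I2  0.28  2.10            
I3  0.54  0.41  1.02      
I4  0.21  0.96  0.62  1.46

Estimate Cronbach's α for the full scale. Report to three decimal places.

α = 0.719

ΣVar(i) = 0.58 + 2.10 + 1.02 + 1.46 = 5.16
Σ_{i<j} σ_ij = 3.02
σ²_T = 5.16 + 2 × 3.02 = 11.20
α = (k/(k−1))·(1 − ΣVar(i)/σ²_T) = (4/3)·(1 − 5.16/11.20) = 0.719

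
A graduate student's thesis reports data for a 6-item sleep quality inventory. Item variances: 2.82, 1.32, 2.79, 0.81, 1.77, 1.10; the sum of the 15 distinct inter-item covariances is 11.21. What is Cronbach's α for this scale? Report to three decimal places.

α = 0.815

Σσ²ᵢ = 2.82 + 1.32 + 2.79 + 0.81 + 1.77 + 1.10 = 10.61
Sum of distinct covariances = 11.21
σ²_T = Σσ²ᵢ + 2·Σcov = 10.61 + 2 × 11.21 = 33.03
α = (6/5)·(1 − 10.61/33.03) = 0.815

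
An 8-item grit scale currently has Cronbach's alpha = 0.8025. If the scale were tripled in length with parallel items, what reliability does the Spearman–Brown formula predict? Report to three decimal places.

Length factor m = 3
α' = m·α / (1 + (m−1)·α)
   = 3 × 0.8025 / (1 + (3 − 1) × 0.8025)
   = 2.4075 / 2.6050 = 0.924

predicted reliability = 0.924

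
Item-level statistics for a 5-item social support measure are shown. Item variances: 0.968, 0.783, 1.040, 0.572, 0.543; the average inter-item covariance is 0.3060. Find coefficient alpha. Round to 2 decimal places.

ΣVar(i) = 0.968 + 0.783 + 1.040 + 0.572 + 0.543 = 3.906
Sum of the 10 distinct covariances = 10 × 0.3060 = 3.0600
total variance = ΣVar(i) + 2·Σcov = 3.906 + 2 × 3.0600 = 10.0260
α = (5/4)·(1 − 3.906/10.0260) = 0.76

α = 0.76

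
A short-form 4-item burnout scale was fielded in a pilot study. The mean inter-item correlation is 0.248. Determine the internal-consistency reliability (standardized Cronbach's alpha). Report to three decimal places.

standardized Cronbach's alpha = 0.569

Standardized α = k·r̄ / (1 + (k−1)·r̄) = 4 × 0.248 / (1 + 3 × 0.248)
  = 0.9920 / 1.7440 = 0.569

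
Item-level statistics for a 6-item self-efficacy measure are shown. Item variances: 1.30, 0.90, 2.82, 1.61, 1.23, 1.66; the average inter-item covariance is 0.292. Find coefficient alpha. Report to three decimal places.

sum of item variances = 1.30 + 0.90 + 2.82 + 1.61 + 1.23 + 1.66 = 9.52
Sum of the 15 distinct covariances = 15 × 0.292 = 4.380
σ²_T = sum of item variances + 2·Σcov = 9.52 + 2 × 4.380 = 18.280
α = (6/5)·(1 − 9.52/18.280) = 0.575

α = 0.575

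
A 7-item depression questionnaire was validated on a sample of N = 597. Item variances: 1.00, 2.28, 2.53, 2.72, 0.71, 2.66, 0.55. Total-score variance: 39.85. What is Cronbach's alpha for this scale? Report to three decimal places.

sum of item variances = 1.00 + 2.28 + 2.53 + 2.72 + 0.71 + 2.66 + 0.55 = 12.45
α = (k/(k−1))·(1 − sum of item variances/σ²_T) = (7/6)·(1 − 12.45/39.85) = 0.802

α = 0.802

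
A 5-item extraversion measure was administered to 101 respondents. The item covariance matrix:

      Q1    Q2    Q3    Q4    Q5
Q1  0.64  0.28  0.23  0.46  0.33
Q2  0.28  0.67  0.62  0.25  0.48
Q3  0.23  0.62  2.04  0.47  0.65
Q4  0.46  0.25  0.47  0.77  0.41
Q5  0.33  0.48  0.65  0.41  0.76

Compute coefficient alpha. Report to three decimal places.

ΣVar(i) = 0.64 + 0.67 + 2.04 + 0.77 + 0.76 = 4.88
Sum of the distinct covariances = 4.18
σ²_total = 4.88 + 2 × 4.18 = 13.24
α = (k/(k−1))·(1 − ΣVar(i)/σ²_total) = (5/4)·(1 − 4.88/13.24) = 0.789

α = 0.789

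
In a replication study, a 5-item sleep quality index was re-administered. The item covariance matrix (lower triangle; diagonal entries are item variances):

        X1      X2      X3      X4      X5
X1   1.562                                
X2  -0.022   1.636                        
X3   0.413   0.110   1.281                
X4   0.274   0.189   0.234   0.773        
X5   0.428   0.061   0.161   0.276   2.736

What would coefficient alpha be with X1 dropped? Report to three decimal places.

α = 0.324

Remaining items: X2, X3, X4, X5 (k = 4).
Σσ²ᵢ = 1.636 + 1.281 + 0.773 + 2.736 = 6.426
σ²_T = 6.426 + 2 × 1.031 = 8.488
α (item deleted) = (4/3)·(1 − 6.426/8.488) = 0.324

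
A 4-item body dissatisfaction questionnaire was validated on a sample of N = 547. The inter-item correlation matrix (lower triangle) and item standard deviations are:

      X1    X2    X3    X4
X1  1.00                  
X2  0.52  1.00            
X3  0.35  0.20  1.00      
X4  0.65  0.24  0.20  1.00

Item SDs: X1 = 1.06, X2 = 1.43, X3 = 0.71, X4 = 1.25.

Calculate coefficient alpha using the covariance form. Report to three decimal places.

coefficient alpha = 0.680

Σσ²ᵢ = 1.06² + 1.43² + 0.71² + 1.25² = 5.2351
Covariances σ_ij = r_ij · s_i · s_j:
  σ(X1,X2) = 0.52 × 1.06 × 1.43 = 0.7882
  σ(X1,X3) = 0.35 × 1.06 × 0.71 = 0.2634
  σ(X1,X4) = 0.65 × 1.06 × 1.25 = 0.8613
  σ(X2,X3) = 0.20 × 1.43 × 0.71 = 0.2031
  σ(X2,X4) = 0.24 × 1.43 × 1.25 = 0.4290
  σ(X3,X4) = 0.20 × 0.71 × 1.25 = 0.1775
σ²_T = Σσ²ᵢ + 2·Σσ_ij = 5.2351 + 2 × 2.7225 = 10.6801
α = (4/3)·(1 − 5.2351/10.6801) = 0.680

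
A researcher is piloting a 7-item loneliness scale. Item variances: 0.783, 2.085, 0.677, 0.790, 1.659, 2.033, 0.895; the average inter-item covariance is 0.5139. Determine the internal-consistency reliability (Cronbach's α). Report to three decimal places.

Σσᵢ² = 0.783 + 2.085 + 0.677 + 0.790 + 1.659 + 2.033 + 0.895 = 8.922
Sum of the 21 distinct covariances = 21 × 0.5139 = 10.7919
σ²_total = Σσᵢ² + 2·Σcov = 8.922 + 2 × 10.7919 = 30.5058
α = (7/6)·(1 − 8.922/30.5058) = 0.825

α = 0.825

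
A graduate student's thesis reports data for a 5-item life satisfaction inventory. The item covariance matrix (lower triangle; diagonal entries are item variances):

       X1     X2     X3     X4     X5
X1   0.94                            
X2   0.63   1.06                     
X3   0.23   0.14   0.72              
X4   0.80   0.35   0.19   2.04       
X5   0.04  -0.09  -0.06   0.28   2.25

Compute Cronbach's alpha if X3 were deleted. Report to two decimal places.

Remaining items: X1, X2, X4, X5 (k = 4).
sum of item variances = 0.94 + 1.06 + 2.04 + 2.25 = 6.29
total variance = 6.29 + 2 × 2.01 = 10.31
α (item deleted) = (4/3)·(1 − 6.29/10.31) = 0.52

Cronbach's alpha = 0.52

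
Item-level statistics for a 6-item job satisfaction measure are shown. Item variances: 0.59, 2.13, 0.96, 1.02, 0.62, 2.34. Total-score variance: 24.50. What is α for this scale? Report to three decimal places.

α = 0.825

ΣVar(i) = 0.59 + 2.13 + 0.96 + 1.02 + 0.62 + 2.34 = 7.66
α = (k/(k−1))·(1 − ΣVar(i)/σ²_total) = (6/5)·(1 − 7.66/24.50) = 0.825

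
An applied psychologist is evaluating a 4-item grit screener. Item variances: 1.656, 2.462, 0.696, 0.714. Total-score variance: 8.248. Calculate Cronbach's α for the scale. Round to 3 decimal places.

Σσ²ᵢ = 1.656 + 2.462 + 0.696 + 0.714 = 5.528
α = (k/(k−1))·(1 − Σσ²ᵢ/σ²_T) = (4/3)·(1 − 5.528/8.248) = 0.440

Cronbach's α = 0.440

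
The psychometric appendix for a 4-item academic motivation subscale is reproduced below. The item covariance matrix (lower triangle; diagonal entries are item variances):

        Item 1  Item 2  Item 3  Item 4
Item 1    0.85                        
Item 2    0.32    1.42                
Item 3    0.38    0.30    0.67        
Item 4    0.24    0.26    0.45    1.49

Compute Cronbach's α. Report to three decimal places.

α = 0.624

Σσᵢ² = 0.85 + 1.42 + 0.67 + 1.49 = 4.43
Sum of off-diagonal covariances = 1.95
total variance = 4.43 + 2 × 1.95 = 8.33
α = (k/(k−1))·(1 − Σσᵢ²/total variance) = (4/3)·(1 − 4.43/8.33) = 0.624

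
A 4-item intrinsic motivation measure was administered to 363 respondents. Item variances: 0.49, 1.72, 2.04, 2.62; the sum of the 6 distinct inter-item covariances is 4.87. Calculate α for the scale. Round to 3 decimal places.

Σσᵢ² = 0.49 + 1.72 + 2.04 + 2.62 = 6.87
Sum of distinct covariances = 4.87
Var(T) = Σσᵢ² + 2·Σcov = 6.87 + 2 × 4.87 = 16.61
α = (4/3)·(1 − 6.87/16.61) = 0.782

α = 0.782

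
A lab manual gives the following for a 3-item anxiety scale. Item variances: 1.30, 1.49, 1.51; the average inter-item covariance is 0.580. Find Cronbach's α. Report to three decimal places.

Σσ²ᵢ = 1.30 + 1.49 + 1.51 = 4.30
Sum of the 3 distinct covariances = 3 × 0.580 = 1.740
σ²_T = Σσ²ᵢ + 2·Σcov = 4.30 + 2 × 1.740 = 7.780
α = (3/2)·(1 − 4.30/7.780) = 0.671

α = 0.671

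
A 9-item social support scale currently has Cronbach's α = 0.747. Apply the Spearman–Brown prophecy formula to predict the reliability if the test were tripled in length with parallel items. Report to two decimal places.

Length factor m = 3
α' = m·α / (1 + (m−1)·α)
   = 3 × 0.747 / (1 + (3 − 1) × 0.747)
   = 2.2410 / 2.4940 = 0.90

predicted reliability = 0.90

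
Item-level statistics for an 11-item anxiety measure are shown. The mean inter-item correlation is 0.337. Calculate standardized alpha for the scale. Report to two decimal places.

α = 0.85

Standardized α = k·r̄ / (1 + (k−1)·r̄) = 11 × 0.337 / (1 + 10 × 0.337)
  = 3.7070 / 4.3700 = 0.85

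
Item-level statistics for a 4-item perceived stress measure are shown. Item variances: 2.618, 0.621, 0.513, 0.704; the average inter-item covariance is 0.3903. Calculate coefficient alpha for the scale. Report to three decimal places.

coefficient alpha = 0.683

Σσᵢ² = 2.618 + 0.621 + 0.513 + 0.704 = 4.456
Sum of the 6 distinct covariances = 6 × 0.3903 = 2.3418
σ²_total = Σσᵢ² + 2·Σcov = 4.456 + 2 × 2.3418 = 9.1396
α = (4/3)·(1 − 4.456/9.1396) = 0.683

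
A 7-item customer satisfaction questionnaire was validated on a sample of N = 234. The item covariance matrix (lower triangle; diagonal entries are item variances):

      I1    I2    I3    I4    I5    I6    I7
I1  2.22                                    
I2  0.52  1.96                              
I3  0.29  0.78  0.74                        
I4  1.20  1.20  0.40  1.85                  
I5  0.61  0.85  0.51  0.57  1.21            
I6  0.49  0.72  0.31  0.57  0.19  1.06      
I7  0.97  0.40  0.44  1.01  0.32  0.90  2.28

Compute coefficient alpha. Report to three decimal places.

sum of item variances = 2.22 + 1.96 + 0.74 + 1.85 + 1.21 + 1.06 + 2.28 = 11.32
Σ_{i<j} σ_ij = 13.25
σ²_T = 11.32 + 2 × 13.25 = 37.82
α = (k/(k−1))·(1 − sum of item variances/σ²_T) = (7/6)·(1 − 11.32/37.82) = 0.817

coefficient alpha = 0.817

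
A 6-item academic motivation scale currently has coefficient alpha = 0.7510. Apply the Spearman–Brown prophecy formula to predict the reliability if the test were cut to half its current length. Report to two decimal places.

Length factor m = 1/2
α' = m·α / (1 − (1−m)·α)
   = 1/2 × 0.7510 / (1 − (1 − 1/2) × 0.7510)
   = 0.3755 / 0.6245 = 0.60

predicted reliability = 0.60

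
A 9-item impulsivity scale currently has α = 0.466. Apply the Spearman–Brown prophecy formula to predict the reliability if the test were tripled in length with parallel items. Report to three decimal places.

Length factor m = 3
α' = m·α / (1 + (m−1)·α)
   = 3 × 0.466 / (1 + (3 − 1) × 0.466)
   = 1.3980 / 1.9320 = 0.724

predicted reliability = 0.724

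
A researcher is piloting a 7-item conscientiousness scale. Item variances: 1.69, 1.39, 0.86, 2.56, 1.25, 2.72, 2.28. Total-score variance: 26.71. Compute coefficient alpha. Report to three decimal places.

α = 0.610

sum of item variances = 1.69 + 1.39 + 0.86 + 2.56 + 1.25 + 2.72 + 2.28 = 12.75
α = (k/(k−1))·(1 − sum of item variances/σ²_total) = (7/6)·(1 − 12.75/26.71) = 0.610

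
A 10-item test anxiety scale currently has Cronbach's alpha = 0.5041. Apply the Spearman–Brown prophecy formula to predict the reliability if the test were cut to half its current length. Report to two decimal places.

predicted reliability = 0.34

Length factor m = 1/2
α' = m·α / (1 − (1−m)·α)
   = 1/2 × 0.5041 / (1 − (1 − 1/2) × 0.5041)
   = 0.2520 / 0.7480 = 0.34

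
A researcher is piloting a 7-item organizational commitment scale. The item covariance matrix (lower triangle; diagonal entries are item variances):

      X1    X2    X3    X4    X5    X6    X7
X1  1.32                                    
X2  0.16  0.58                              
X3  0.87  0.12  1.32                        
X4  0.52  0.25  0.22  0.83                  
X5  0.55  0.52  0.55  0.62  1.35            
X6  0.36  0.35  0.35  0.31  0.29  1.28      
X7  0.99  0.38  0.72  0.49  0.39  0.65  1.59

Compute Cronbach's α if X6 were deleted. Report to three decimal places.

Cronbach's α = 0.813

Remaining items: X1, X2, X3, X4, X5, X7 (k = 6).
Σσᵢ² = 1.32 + 0.58 + 1.32 + 0.83 + 1.35 + 1.59 = 6.99
Var(T) = 6.99 + 2 × 7.35 = 21.69
α (item deleted) = (6/5)·(1 − 6.99/21.69) = 0.813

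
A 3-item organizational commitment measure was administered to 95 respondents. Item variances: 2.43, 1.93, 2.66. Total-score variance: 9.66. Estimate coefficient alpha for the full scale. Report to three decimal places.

coefficient alpha = 0.410

sum of item variances = 2.43 + 1.93 + 2.66 = 7.02
α = (k/(k−1))·(1 − sum of item variances/σ²_T) = (3/2)·(1 − 7.02/9.66) = 0.410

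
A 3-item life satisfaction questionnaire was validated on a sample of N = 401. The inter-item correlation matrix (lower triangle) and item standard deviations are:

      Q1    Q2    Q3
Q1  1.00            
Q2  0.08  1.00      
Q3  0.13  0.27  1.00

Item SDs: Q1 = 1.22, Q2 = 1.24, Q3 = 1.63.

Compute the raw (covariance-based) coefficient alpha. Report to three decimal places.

α = 0.368

Σσ²ᵢ = 1.22² + 1.24² + 1.63² = 5.6829
Covariances σ_ij = r_ij · s_i · s_j:
  σ(Q1,Q2) = 0.08 × 1.22 × 1.24 = 0.1210
  σ(Q1,Q3) = 0.13 × 1.22 × 1.63 = 0.2585
  σ(Q2,Q3) = 0.27 × 1.24 × 1.63 = 0.5457
σ²_T = Σσ²ᵢ + 2·Σσ_ij = 5.6829 + 2 × 0.9252 = 7.5333
α = (3/2)·(1 − 5.6829/7.5333) = 0.368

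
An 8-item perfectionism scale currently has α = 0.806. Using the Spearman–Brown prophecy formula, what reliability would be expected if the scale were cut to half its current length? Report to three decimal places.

Length factor m = 1/2
α' = m·α / (1 − (1−m)·α)
   = 1/2 × 0.806 / (1 − (1 − 1/2) × 0.806)
   = 0.4030 / 0.5970 = 0.675

predicted reliability = 0.675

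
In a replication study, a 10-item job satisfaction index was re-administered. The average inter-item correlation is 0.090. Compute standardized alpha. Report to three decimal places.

standardized alpha = 0.497

Standardized α = k·r̄ / (1 + (k−1)·r̄) = 10 × 0.090 / (1 + 9 × 0.090)
  = 0.9000 / 1.8100 = 0.497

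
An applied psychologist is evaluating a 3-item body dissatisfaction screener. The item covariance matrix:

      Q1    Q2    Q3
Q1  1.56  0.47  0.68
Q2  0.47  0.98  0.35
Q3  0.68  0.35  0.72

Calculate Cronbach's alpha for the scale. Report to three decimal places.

Σσ²ᵢ = 1.56 + 0.98 + 0.72 = 3.26
Sum of the distinct covariances = 1.50
Var(T) = 3.26 + 2 × 1.50 = 6.26
α = (k/(k−1))·(1 − Σσ²ᵢ/Var(T)) = (3/2)·(1 − 3.26/6.26) = 0.719

Cronbach's alpha = 0.719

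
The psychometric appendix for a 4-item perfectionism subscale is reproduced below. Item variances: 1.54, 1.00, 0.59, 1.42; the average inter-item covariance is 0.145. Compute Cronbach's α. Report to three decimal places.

Σσ²ᵢ = 1.54 + 1.00 + 0.59 + 1.42 = 4.55
Sum of the 6 distinct covariances = 6 × 0.145 = 0.870
σ²_T = Σσ²ᵢ + 2·Σcov = 4.55 + 2 × 0.870 = 6.290
α = (4/3)·(1 − 4.55/6.290) = 0.369

α = 0.369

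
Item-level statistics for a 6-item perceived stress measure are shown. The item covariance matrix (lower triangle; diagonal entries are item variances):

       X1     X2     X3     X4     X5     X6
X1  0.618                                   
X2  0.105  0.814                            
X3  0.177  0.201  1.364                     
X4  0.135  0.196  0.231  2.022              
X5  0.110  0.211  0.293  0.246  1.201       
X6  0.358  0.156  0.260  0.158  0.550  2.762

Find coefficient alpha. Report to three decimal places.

Σσᵢ² = 0.618 + 0.814 + 1.364 + 2.022 + 1.201 + 2.762 = 8.781
Sum of the distinct covariances = 3.387
σ²_total = 8.781 + 2 × 3.387 = 15.555
α = (k/(k−1))·(1 − Σσᵢ²/σ²_total) = (6/5)·(1 − 8.781/15.555) = 0.523

coefficient alpha = 0.523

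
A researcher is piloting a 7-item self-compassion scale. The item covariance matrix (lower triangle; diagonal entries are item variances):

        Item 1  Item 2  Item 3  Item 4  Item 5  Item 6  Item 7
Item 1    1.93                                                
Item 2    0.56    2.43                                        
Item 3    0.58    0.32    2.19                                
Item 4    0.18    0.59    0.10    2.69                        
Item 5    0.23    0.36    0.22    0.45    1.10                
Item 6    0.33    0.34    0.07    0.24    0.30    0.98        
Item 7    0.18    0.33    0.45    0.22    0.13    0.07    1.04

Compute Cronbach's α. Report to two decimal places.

Σσᵢ² = 1.93 + 2.43 + 2.19 + 2.69 + 1.10 + 0.98 + 1.04 = 12.36
Sum of off-diagonal covariances = 6.25
total variance = 12.36 + 2 × 6.25 = 24.86
α = (k/(k−1))·(1 − Σσᵢ²/total variance) = (7/6)·(1 − 12.36/24.86) = 0.59

α = 0.59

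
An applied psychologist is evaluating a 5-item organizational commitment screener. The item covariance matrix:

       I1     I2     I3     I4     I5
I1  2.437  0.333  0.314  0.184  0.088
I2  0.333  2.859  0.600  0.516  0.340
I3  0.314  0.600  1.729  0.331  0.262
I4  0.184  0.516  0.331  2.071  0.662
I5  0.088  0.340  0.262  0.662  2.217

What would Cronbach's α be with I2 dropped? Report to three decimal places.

α = 0.405

Remaining items: I1, I3, I4, I5 (k = 4).
Σσᵢ² = 2.437 + 1.729 + 2.071 + 2.217 = 8.454
total variance = 8.454 + 2 × 1.841 = 12.136
α (item deleted) = (4/3)·(1 − 8.454/12.136) = 0.405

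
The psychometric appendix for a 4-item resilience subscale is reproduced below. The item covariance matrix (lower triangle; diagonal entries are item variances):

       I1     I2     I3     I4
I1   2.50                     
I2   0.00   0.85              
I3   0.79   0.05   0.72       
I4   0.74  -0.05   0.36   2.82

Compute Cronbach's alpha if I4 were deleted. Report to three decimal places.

α = 0.438

Remaining items: I1, I2, I3 (k = 3).
Σσ²ᵢ = 2.50 + 0.85 + 0.72 = 4.07
σ²_total = 4.07 + 2 × 0.84 = 5.75
α (item deleted) = (3/2)·(1 − 4.07/5.75) = 0.438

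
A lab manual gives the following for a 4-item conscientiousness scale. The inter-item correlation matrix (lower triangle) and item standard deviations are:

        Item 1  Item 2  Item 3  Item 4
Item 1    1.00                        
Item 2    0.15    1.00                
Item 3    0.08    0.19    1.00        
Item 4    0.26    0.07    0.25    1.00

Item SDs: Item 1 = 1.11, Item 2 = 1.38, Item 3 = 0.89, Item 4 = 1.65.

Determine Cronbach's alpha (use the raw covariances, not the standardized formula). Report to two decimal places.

Σσ²ᵢ = 1.11² + 1.38² + 0.89² + 1.65² = 6.6511
Covariances σ_ij = r_ij · s_i · s_j:
  σ(Item 1,Item 2) = 0.15 × 1.11 × 1.38 = 0.2298
  σ(Item 1,Item 3) = 0.08 × 1.11 × 0.89 = 0.0790
  σ(Item 1,Item 4) = 0.26 × 1.11 × 1.65 = 0.4762
  σ(Item 2,Item 3) = 0.19 × 1.38 × 0.89 = 0.2334
  σ(Item 2,Item 4) = 0.07 × 1.38 × 1.65 = 0.1594
  σ(Item 3,Item 4) = 0.25 × 0.89 × 1.65 = 0.3671
σ²_T = Σσ²ᵢ + 2·Σσ_ij = 6.6511 + 2 × 1.5449 = 9.7409
α = (4/3)·(1 − 6.6511/9.7409) = 0.42

Cronbach's alpha = 0.42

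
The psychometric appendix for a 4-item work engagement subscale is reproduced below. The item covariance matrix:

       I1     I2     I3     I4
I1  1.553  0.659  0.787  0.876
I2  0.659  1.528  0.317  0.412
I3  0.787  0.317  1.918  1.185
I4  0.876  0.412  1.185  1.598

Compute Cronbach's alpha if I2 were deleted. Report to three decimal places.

Remaining items: I1, I3, I4 (k = 3).
Σσᵢ² = 1.553 + 1.918 + 1.598 = 5.069
σ²_total = 5.069 + 2 × 2.848 = 10.765
α (item deleted) = (3/2)·(1 − 5.069/10.765) = 0.794

Cronbach's alpha = 0.794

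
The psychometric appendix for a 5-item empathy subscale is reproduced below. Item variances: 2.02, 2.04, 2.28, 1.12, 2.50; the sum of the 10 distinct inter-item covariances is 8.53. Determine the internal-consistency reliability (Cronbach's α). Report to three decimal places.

sum of item variances = 2.02 + 2.04 + 2.28 + 1.12 + 2.50 = 9.96
Sum of distinct covariances = 8.53
σ²_total = sum of item variances + 2·Σcov = 9.96 + 2 × 8.53 = 27.02
α = (5/4)·(1 − 9.96/27.02) = 0.789

Cronbach's α = 0.789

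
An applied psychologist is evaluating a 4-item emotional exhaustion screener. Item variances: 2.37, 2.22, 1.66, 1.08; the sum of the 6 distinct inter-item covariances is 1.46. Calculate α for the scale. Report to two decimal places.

α = 0.38

Σσᵢ² = 2.37 + 2.22 + 1.66 + 1.08 = 7.33
Sum of distinct covariances = 1.46
Var(T) = Σσᵢ² + 2·Σcov = 7.33 + 2 × 1.46 = 10.25
α = (4/3)·(1 − 7.33/10.25) = 0.38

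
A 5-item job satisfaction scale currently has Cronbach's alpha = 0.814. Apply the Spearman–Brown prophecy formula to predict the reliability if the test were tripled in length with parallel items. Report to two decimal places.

predicted reliability = 0.93

Length factor m = 3
α' = m·α / (1 + (m−1)·α)
   = 3 × 0.814 / (1 + (3 − 1) × 0.814)
   = 2.4420 / 2.6280 = 0.93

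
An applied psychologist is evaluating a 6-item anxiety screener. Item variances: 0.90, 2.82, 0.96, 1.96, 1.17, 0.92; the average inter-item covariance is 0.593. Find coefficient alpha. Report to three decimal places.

coefficient alpha = 0.805

sum of item variances = 0.90 + 2.82 + 0.96 + 1.96 + 1.17 + 0.92 = 8.73
Sum of the 15 distinct covariances = 15 × 0.593 = 8.895
Var(T) = sum of item variances + 2·Σcov = 8.73 + 2 × 8.895 = 26.520
α = (6/5)·(1 − 8.73/26.520) = 0.805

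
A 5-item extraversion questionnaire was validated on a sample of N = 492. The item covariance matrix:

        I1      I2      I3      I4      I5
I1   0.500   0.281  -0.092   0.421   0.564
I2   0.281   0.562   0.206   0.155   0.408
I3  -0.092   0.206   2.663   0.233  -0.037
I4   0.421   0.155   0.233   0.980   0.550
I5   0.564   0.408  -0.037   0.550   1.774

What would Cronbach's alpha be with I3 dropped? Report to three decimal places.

α = 0.740

Remaining items: I1, I2, I4, I5 (k = 4).
Σσ²ᵢ = 0.500 + 0.562 + 0.980 + 1.774 = 3.816
σ²_T = 3.816 + 2 × 2.379 = 8.574
α (item deleted) = (4/3)·(1 − 3.816/8.574) = 0.740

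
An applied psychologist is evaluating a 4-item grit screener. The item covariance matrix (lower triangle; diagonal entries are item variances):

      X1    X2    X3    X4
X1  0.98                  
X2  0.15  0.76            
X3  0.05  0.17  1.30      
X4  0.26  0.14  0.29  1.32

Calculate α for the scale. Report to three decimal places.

Σσᵢ² = 0.98 + 0.76 + 1.30 + 1.32 = 4.36
Σ_{i<j} σ_ij = 1.06
σ²_total = 4.36 + 2 × 1.06 = 6.48
α = (k/(k−1))·(1 − Σσᵢ²/σ²_total) = (4/3)·(1 − 4.36/6.48) = 0.436

α = 0.436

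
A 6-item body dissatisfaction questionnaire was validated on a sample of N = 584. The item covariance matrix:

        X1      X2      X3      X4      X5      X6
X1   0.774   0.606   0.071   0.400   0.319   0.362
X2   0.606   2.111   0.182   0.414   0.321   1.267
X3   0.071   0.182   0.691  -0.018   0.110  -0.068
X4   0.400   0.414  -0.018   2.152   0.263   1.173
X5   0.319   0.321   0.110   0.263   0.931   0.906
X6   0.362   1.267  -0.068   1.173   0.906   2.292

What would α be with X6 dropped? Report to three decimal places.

α = 0.556

Remaining items: X1, X2, X3, X4, X5 (k = 5).
sum of item variances = 0.774 + 2.111 + 0.691 + 2.152 + 0.931 = 6.659
total variance = 6.659 + 2 × 2.668 = 11.995
α (item deleted) = (5/4)·(1 − 6.659/11.995) = 0.556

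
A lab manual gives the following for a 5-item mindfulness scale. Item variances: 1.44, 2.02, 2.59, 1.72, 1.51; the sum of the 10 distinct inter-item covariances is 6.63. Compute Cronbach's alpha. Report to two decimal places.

α = 0.74

Σσ²ᵢ = 1.44 + 2.02 + 2.59 + 1.72 + 1.51 = 9.28
Sum of distinct covariances = 6.63
Var(T) = Σσ²ᵢ + 2·Σcov = 9.28 + 2 × 6.63 = 22.54
α = (5/4)·(1 − 9.28/22.54) = 0.74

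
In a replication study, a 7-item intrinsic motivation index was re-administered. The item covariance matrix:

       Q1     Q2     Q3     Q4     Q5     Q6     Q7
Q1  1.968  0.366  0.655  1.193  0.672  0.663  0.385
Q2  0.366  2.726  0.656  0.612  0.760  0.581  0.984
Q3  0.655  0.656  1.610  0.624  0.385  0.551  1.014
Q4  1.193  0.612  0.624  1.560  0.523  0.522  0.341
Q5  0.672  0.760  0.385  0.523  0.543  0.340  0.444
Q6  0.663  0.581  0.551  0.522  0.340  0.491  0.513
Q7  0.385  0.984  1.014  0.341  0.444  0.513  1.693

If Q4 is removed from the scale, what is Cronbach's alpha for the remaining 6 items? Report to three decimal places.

Cronbach's alpha = 0.798

Remaining items: Q1, Q2, Q3, Q5, Q6, Q7 (k = 6).
sum of item variances = 1.968 + 2.726 + 1.610 + 0.543 + 0.491 + 1.693 = 9.031
σ²_T = 9.031 + 2 × 8.969 = 26.969
α (item deleted) = (6/5)·(1 − 9.031/26.969) = 0.798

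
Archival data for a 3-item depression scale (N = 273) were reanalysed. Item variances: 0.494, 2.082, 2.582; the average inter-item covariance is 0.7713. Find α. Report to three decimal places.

α = 0.709

Σσᵢ² = 0.494 + 2.082 + 2.582 = 5.158
Sum of the 3 distinct covariances = 3 × 0.7713 = 2.3139
σ²_T = Σσᵢ² + 2·Σcov = 5.158 + 2 × 2.3139 = 9.7858
α = (3/2)·(1 − 5.158/9.7858) = 0.709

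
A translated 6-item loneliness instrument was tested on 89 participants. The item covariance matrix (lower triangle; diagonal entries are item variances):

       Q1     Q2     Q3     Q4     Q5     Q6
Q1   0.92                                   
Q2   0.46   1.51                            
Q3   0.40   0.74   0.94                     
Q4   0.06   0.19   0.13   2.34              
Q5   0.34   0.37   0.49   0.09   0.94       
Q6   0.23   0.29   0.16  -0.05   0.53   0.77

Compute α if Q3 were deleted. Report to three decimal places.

α = 0.546

Remaining items: Q1, Q2, Q4, Q5, Q6 (k = 5).
Σσᵢ² = 0.92 + 1.51 + 2.34 + 0.94 + 0.77 = 6.48
Var(T) = 6.48 + 2 × 2.51 = 11.50
α (item deleted) = (5/4)·(1 − 6.48/11.50) = 0.546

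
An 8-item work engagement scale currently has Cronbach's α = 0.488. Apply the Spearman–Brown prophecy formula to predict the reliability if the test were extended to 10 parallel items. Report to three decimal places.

Length factor m = 10/8 = 1.2500
α' = m·α / (1 + (m−1)·α)
   = 10/8 × 0.488 / (1 + (10/8 − 1) × 0.488)
   = 0.6100 / 1.1220 = 0.544

predicted reliability = 0.544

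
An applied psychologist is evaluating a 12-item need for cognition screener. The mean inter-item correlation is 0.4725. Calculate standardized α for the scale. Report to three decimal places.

Standardized α = k·r̄ / (1 + (k−1)·r̄) = 12 × 0.4725 / (1 + 11 × 0.4725)
  = 5.6700 / 6.1975 = 0.915

standardized α = 0.915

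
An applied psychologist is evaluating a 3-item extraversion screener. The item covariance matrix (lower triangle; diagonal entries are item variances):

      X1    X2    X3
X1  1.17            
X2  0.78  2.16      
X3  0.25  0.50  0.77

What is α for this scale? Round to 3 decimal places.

α = 0.641

ΣVar(i) = 1.17 + 2.16 + 0.77 = 4.10
Sum of the distinct covariances = 1.53
total variance = 4.10 + 2 × 1.53 = 7.16
α = (k/(k−1))·(1 − ΣVar(i)/total variance) = (3/2)·(1 − 4.10/7.16) = 0.641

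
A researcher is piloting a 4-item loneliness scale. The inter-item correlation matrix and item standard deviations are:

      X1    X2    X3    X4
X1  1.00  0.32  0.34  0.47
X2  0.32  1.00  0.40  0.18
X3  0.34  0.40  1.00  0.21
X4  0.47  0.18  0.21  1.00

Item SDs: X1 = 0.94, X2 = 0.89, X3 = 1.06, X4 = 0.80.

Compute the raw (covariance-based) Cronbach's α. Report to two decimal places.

α = 0.65

Σσ²ᵢ = 0.94² + 0.89² + 1.06² + 0.80² = 3.4393
Covariances σ_ij = r_ij · s_i · s_j:
  σ(X1,X2) = 0.32 × 0.94 × 0.89 = 0.2677
  σ(X1,X3) = 0.34 × 0.94 × 1.06 = 0.3388
  σ(X1,X4) = 0.47 × 0.94 × 0.80 = 0.3534
  σ(X2,X3) = 0.40 × 0.89 × 1.06 = 0.3774
  σ(X2,X4) = 0.18 × 0.89 × 0.80 = 0.1282
  σ(X3,X4) = 0.21 × 1.06 × 0.80 = 0.1781
σ²_T = Σσ²ᵢ + 2·Σσ_ij = 3.4393 + 2 × 1.6436 = 6.7265
α = (4/3)·(1 − 3.4393/6.7265) = 0.65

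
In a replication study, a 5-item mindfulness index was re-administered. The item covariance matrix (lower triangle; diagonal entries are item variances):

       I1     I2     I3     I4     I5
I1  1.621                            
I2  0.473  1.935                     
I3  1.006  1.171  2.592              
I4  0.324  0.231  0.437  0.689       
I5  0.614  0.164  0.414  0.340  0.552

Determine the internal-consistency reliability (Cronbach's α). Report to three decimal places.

α = 0.729

sum of item variances = 1.621 + 1.935 + 2.592 + 0.689 + 0.552 = 7.389
Sum of the distinct covariances = 5.174
total variance = 7.389 + 2 × 5.174 = 17.737
α = (k/(k−1))·(1 − sum of item variances/total variance) = (5/4)·(1 − 7.389/17.737) = 0.729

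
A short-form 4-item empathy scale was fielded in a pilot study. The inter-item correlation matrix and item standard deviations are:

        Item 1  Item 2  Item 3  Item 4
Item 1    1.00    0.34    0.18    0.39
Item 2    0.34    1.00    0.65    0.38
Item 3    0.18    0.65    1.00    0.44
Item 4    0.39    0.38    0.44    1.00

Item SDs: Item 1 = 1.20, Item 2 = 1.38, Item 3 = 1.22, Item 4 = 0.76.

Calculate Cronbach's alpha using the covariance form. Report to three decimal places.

α = 0.710

Σσ²ᵢ = 1.20² + 1.38² + 1.22² + 0.76² = 5.4104
Covariances σ_ij = r_ij · s_i · s_j:
  σ(Item 1,Item 2) = 0.34 × 1.20 × 1.38 = 0.5630
  σ(Item 1,Item 3) = 0.18 × 1.20 × 1.22 = 0.2635
  σ(Item 1,Item 4) = 0.39 × 1.20 × 0.76 = 0.3557
  σ(Item 2,Item 3) = 0.65 × 1.38 × 1.22 = 1.0943
  σ(Item 2,Item 4) = 0.38 × 1.38 × 0.76 = 0.3985
  σ(Item 3,Item 4) = 0.44 × 1.22 × 0.76 = 0.4080
σ²_T = Σσ²ᵢ + 2·Σσ_ij = 5.4104 + 2 × 3.0830 = 11.5764
α = (4/3)·(1 − 5.4104/11.5764) = 0.710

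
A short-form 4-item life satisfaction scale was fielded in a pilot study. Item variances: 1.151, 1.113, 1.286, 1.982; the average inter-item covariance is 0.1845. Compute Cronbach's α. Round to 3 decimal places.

Cronbach's α = 0.381

Σσᵢ² = 1.151 + 1.113 + 1.286 + 1.982 = 5.532
Sum of the 6 distinct covariances = 6 × 0.1845 = 1.1070
Var(T) = Σσᵢ² + 2·Σcov = 5.532 + 2 × 1.1070 = 7.7460
α = (4/3)·(1 − 5.532/7.7460) = 0.381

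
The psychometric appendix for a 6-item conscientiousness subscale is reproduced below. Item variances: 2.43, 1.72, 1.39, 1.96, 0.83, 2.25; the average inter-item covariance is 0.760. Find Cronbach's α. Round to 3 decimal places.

Cronbach's α = 0.820

ΣVar(i) = 2.43 + 1.72 + 1.39 + 1.96 + 0.83 + 2.25 = 10.58
Sum of the 15 distinct covariances = 15 × 0.760 = 11.400
total variance = ΣVar(i) + 2·Σcov = 10.58 + 2 × 11.400 = 33.380
α = (6/5)·(1 − 10.58/33.380) = 0.820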